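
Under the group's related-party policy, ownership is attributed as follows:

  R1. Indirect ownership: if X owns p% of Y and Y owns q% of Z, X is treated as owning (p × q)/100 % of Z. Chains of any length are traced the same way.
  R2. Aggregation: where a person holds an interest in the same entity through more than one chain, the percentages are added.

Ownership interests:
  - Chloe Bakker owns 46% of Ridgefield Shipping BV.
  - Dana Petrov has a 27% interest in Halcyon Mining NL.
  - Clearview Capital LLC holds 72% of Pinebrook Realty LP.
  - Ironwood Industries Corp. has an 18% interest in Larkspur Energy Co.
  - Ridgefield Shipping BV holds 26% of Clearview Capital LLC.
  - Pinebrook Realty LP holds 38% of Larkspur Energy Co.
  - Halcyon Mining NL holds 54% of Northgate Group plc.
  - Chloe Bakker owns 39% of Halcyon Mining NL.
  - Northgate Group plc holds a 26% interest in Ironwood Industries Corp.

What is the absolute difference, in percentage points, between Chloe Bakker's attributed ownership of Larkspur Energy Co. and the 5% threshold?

Chain via Halcyon Mining NL → Northgate Group plc → Ironwood Industries Corp. (R1): 39% × 54% × 26% × 18% = 0.985608% of Larkspur Energy Co.
Chain via Ridgefield Shipping BV → Clearview Capital LLC → Pinebrook Realty LP (R1): 46% × 26% × 72% × 38% = 3.272256% of Larkspur Energy Co.
Aggregating (R2): 0.985608% + 3.272256% = 4.257864%.
4.257864% falls short of the 5% threshold by 0.742136 percentage points.

0.742136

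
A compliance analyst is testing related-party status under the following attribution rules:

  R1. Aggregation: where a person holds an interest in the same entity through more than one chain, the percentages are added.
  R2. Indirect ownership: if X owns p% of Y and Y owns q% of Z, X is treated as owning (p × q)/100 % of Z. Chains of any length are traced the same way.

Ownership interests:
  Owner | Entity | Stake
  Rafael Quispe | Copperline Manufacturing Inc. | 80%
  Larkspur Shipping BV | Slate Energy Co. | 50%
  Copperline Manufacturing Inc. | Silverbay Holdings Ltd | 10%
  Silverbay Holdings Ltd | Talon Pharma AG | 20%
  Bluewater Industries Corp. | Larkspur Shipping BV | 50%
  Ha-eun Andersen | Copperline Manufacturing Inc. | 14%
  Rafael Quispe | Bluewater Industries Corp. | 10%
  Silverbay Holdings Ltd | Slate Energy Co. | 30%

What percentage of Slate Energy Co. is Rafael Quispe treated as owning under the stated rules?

4.9%

Chain via Copperline Manufacturing Inc. → Silverbay Holdings Ltd (R2): 80% × 10% × 30% = 2.4% of Slate Energy Co.
Chain via Bluewater Industries Corp. → Larkspur Shipping BV (R2): 10% × 50% × 50% = 2.5% of Slate Energy Co.
Aggregating (R1): 2.4% + 2.5% = 4.9%.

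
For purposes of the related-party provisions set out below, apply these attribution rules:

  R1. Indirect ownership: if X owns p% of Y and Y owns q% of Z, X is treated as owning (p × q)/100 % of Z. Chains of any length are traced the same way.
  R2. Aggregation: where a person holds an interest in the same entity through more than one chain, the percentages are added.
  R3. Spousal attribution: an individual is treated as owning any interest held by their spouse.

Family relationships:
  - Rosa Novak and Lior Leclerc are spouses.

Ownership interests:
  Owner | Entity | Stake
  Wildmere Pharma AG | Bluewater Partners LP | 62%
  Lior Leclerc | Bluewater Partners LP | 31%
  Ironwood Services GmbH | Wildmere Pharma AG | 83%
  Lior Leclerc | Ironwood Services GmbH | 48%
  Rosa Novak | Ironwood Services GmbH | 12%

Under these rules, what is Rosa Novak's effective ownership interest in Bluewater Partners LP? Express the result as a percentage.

By spousal attribution (R3), Rosa Novak is treated as also owning Lior Leclerc's interest in Ironwood Services GmbH, giving 12% + 48% = 60%.
By spousal attribution (R3), Rosa Novak is treated as owning Lior Leclerc's 31% interest in Bluewater Partners LP.
Chain via Ironwood Services GmbH → Wildmere Pharma AG (R1): 60% × 83% × 62% = 30.876% of Bluewater Partners LP.
Direct interest in Bluewater Partners LP: 31%.
Aggregating (R2): 30.876% + 31% = 61.876%.

61.876%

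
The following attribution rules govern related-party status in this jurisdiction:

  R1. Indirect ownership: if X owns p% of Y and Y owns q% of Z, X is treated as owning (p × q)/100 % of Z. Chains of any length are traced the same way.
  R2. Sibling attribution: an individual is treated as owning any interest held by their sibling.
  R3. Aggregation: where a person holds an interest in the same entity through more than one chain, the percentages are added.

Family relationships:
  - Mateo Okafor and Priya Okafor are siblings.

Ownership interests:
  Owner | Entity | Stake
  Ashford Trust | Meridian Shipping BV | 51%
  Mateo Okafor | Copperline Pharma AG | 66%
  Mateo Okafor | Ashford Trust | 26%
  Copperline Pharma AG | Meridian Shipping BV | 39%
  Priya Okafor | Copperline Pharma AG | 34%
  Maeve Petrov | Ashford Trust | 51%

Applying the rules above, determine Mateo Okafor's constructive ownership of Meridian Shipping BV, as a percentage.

52.26%

By sibling attribution (R2), Mateo Okafor is treated as also owning Priya Okafor's interest in Copperline Pharma AG, giving 66% + 34% = 100%.
Chain via Copperline Pharma AG (R1): 100% × 39% = 39% of Meridian Shipping BV.
Chain via Ashford Trust (R1): 26% × 51% = 13.26% of Meridian Shipping BV.
Aggregating (R3): 39% + 13.26% = 52.26%.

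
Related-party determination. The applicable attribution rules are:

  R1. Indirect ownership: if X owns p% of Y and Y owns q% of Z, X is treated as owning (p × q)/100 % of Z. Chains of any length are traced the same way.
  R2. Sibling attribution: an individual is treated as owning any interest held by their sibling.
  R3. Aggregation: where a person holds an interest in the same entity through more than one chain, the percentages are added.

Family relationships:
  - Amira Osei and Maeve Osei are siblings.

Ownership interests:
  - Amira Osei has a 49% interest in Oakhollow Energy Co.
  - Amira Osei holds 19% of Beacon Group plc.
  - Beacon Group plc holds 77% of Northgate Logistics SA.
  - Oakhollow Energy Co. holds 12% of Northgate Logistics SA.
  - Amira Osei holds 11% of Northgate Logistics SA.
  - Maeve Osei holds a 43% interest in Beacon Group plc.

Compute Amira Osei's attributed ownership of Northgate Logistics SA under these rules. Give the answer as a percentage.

By sibling attribution (R2), Amira Osei is treated as also owning Maeve Osei's interest in Beacon Group plc, giving 19% + 43% = 62%.
Chain via Beacon Group plc (R1): 62% × 77% = 47.74% of Northgate Logistics SA.
Chain via Oakhollow Energy Co. (R1): 49% × 12% = 5.88% of Northgate Logistics SA.
Direct interest in Northgate Logistics SA: 11%.
Aggregating (R3): 47.74% + 5.88% + 11% = 64.62%.

64.62%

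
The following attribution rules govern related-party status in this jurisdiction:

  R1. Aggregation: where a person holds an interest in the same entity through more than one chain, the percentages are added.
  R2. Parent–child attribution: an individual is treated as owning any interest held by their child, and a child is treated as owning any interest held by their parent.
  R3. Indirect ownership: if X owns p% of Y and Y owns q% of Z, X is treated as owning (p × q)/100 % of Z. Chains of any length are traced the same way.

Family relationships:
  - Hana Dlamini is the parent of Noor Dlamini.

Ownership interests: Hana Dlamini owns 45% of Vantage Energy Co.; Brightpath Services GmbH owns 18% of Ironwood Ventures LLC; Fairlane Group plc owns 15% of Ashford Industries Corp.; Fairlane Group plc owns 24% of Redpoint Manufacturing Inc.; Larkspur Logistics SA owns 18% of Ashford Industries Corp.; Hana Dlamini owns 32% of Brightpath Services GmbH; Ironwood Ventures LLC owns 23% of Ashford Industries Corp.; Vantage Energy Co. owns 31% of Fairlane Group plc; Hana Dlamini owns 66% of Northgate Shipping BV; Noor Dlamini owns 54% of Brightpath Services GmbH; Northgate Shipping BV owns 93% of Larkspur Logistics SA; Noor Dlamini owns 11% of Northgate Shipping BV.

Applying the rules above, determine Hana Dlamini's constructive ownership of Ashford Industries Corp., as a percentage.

18.5427%

By parent–child attribution (R2), Hana Dlamini is treated as also owning Noor Dlamini's interest in Brightpath Services GmbH, giving 32% + 54% = 86%.
By parent–child attribution (R2), Hana Dlamini is treated as also owning Noor Dlamini's interest in Northgate Shipping BV, giving 66% + 11% = 77%.
Chain via Brightpath Services GmbH → Ironwood Ventures LLC (R3): 86% × 18% × 23% = 3.5604% of Ashford Industries Corp.
Chain via Northgate Shipping BV → Larkspur Logistics SA (R3): 77% × 93% × 18% = 12.8898% of Ashford Industries Corp.
Chain via Vantage Energy Co. → Fairlane Group plc (R3): 45% × 31% × 15% = 2.0925% of Ashford Industries Corp.
Aggregating (R1): 3.5604% + 12.8898% + 2.0925% = 18.5427%.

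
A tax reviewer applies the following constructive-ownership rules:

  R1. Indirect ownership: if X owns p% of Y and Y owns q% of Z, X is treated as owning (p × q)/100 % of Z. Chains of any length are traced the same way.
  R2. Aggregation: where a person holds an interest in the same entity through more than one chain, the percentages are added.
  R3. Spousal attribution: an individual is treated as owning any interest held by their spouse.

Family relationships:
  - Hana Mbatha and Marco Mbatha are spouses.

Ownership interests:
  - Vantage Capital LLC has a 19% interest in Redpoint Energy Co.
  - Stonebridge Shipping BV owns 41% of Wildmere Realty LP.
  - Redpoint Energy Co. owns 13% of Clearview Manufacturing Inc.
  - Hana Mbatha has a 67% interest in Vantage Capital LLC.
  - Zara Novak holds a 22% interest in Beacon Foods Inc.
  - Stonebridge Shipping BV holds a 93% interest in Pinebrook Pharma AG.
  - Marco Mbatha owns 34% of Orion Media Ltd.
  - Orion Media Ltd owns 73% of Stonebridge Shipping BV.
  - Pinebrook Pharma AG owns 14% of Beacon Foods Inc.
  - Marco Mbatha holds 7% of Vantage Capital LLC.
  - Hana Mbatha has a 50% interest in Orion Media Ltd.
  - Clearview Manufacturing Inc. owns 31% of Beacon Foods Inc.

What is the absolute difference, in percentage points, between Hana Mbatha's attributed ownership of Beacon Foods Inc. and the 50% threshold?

By spousal attribution (R3), Hana Mbatha is treated as also owning Marco Mbatha's interest in Vantage Capital LLC, giving 67% + 7% = 74%.
By spousal attribution (R3), Hana Mbatha is treated as also owning Marco Mbatha's interest in Orion Media Ltd, giving 50% + 34% = 84%.
Chain via Vantage Capital LLC → Redpoint Energy Co. → Clearview Manufacturing Inc. (R1): 74% × 19% × 13% × 31% = 0.566618% of Beacon Foods Inc.
Chain via Orion Media Ltd → Stonebridge Shipping BV → Pinebrook Pharma AG (R1): 84% × 73% × 93% × 14% = 7.983864% of Beacon Foods Inc.
Aggregating (R2): 0.566618% + 7.983864% = 8.550482%.
8.550482% falls short of the 50% threshold by 41.449518 percentage points.

41.449518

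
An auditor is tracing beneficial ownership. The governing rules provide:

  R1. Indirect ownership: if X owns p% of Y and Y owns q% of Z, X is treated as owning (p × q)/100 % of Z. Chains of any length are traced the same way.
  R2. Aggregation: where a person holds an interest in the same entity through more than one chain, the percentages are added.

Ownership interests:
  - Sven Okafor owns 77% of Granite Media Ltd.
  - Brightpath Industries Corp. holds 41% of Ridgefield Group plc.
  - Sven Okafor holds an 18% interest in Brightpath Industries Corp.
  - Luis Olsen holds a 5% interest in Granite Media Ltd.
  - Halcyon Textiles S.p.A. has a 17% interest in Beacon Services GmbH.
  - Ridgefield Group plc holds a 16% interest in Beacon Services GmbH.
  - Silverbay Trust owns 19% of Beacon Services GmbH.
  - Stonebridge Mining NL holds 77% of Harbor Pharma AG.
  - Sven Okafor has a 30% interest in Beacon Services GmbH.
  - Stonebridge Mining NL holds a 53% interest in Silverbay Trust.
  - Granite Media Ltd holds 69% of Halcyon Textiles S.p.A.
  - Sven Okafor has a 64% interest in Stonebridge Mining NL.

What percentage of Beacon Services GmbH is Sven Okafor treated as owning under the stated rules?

Chain via Brightpath Industries Corp. → Ridgefield Group plc (R1): 18% × 41% × 16% = 1.1808% of Beacon Services GmbH.
Chain via Granite Media Ltd → Halcyon Textiles S.p.A. (R1): 77% × 69% × 17% = 9.0321% of Beacon Services GmbH.
Chain via Stonebridge Mining NL → Silverbay Trust (R1): 64% × 53% × 19% = 6.4448% of Beacon Services GmbH.
Direct interest in Beacon Services GmbH: 30%.
Aggregating (R2): 1.1808% + 9.0321% + 6.4448% + 30% = 46.6577%.

46.6577%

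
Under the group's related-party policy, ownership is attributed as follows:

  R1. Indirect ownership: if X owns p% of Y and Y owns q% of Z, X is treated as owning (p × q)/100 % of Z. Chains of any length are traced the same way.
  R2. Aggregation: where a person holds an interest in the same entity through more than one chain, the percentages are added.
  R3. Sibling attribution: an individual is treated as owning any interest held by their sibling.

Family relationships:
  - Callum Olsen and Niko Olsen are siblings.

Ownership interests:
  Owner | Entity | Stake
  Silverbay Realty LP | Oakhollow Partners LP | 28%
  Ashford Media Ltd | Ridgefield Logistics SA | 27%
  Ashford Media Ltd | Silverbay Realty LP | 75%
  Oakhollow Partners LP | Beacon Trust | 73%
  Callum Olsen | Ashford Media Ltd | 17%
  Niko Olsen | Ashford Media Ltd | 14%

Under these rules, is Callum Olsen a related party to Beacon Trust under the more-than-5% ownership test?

By sibling attribution (R3), Callum Olsen is treated as also owning Niko Olsen's interest in Ashford Media Ltd, giving 17% + 14% = 31%.
Chain via Ashford Media Ltd → Silverbay Realty LP → Oakhollow Partners LP (R1): 31% × 75% × 28% × 73% = 4.7523% of Beacon Trust.
4.7523% does not exceed the 5% threshold, so Callum is not a related party to Beacon Trust.

No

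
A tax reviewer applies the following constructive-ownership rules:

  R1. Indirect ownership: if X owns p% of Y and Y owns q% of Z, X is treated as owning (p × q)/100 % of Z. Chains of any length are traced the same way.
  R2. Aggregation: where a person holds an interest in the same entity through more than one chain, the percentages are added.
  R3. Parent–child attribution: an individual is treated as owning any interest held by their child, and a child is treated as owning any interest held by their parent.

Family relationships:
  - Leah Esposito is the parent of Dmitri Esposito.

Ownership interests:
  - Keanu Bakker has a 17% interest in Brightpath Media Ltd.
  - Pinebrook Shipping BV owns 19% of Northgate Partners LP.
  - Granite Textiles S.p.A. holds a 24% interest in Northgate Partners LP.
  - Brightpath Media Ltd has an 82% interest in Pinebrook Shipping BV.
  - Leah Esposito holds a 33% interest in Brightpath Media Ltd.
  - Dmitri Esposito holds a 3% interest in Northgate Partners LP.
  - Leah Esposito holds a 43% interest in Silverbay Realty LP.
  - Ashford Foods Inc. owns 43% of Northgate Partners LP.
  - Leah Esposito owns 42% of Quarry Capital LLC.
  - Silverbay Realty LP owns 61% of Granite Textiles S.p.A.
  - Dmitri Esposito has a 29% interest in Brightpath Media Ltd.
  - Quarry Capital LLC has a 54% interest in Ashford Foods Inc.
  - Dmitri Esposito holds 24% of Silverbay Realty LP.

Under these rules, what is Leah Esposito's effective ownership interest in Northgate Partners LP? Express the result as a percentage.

By parent–child attribution (R3), Leah Esposito is treated as also owning Dmitri Esposito's interest in Silverbay Realty LP, giving 43% + 24% = 67%.
By parent–child attribution (R3), Leah Esposito is treated as also owning Dmitri Esposito's interest in Brightpath Media Ltd, giving 33% + 29% = 62%.
By parent–child attribution (R3), Leah Esposito is treated as owning Dmitri Esposito's 3% interest in Northgate Partners LP.
Chain via Silverbay Realty LP → Granite Textiles S.p.A. (R1): 67% × 61% × 24% = 9.8088% of Northgate Partners LP.
Chain via Brightpath Media Ltd → Pinebrook Shipping BV (R1): 62% × 82% × 19% = 9.6596% of Northgate Partners LP.
Chain via Quarry Capital LLC → Ashford Foods Inc. (R1): 42% × 54% × 43% = 9.7524% of Northgate Partners LP.
Direct interest in Northgate Partners LP: 3%.
Aggregating (R2): 9.8088% + 9.6596% + 9.7524% + 3% = 32.2208%.

32.2208%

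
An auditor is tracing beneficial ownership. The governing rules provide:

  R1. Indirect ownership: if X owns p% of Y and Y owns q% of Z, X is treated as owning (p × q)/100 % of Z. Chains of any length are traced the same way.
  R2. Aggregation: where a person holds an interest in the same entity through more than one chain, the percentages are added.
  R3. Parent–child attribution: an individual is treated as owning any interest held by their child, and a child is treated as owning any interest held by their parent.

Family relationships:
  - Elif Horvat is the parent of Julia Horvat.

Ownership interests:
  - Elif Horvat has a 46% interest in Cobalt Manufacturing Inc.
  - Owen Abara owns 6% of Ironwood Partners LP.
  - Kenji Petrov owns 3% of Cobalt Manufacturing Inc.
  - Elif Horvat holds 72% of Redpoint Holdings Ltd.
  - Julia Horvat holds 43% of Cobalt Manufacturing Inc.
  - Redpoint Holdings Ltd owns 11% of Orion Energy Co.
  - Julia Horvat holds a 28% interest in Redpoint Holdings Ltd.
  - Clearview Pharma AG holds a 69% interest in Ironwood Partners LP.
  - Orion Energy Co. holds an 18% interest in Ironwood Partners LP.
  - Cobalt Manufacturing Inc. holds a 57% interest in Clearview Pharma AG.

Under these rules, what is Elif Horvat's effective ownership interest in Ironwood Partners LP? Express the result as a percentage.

By parent–child attribution (R3), Elif Horvat is treated as also owning Julia Horvat's interest in Redpoint Holdings Ltd, giving 72% + 28% = 100%.
By parent–child attribution (R3), Elif Horvat is treated as also owning Julia Horvat's interest in Cobalt Manufacturing Inc, giving 46% + 43% = 89%.
Chain via Redpoint Holdings Ltd → Orion Energy Co. (R1): 100% × 11% × 18% = 1.98% of Ironwood Partners LP.
Chain via Cobalt Manufacturing Inc. → Clearview Pharma AG (R1): 89% × 57% × 69% = 35.0037% of Ironwood Partners LP.
Aggregating (R2): 1.98% + 35.0037% = 36.9837%.

36.9837%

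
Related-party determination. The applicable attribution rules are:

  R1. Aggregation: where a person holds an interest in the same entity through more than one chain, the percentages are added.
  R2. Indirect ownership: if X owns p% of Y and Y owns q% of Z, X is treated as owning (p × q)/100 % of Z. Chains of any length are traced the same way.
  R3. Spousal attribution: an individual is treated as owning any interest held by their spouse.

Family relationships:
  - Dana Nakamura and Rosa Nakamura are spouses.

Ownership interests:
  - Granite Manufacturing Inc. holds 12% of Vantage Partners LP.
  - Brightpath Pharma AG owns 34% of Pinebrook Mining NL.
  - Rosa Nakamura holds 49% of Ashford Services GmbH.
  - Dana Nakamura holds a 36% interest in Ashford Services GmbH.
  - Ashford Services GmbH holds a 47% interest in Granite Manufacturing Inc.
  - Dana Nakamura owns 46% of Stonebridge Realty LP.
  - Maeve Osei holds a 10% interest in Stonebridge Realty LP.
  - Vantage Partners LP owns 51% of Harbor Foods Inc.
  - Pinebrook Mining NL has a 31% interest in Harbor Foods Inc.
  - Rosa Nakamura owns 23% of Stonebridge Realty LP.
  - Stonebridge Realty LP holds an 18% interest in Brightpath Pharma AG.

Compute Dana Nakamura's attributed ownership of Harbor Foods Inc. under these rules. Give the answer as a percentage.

3.754008%

By spousal attribution (R3), Dana Nakamura is treated as also owning Rosa Nakamura's interest in Stonebridge Realty LP, giving 46% + 23% = 69%.
By spousal attribution (R3), Dana Nakamura is treated as also owning Rosa Nakamura's interest in Ashford Services GmbH, giving 36% + 49% = 85%.
Chain via Stonebridge Realty LP → Brightpath Pharma AG → Pinebrook Mining NL (R2): 69% × 18% × 34% × 31% = 1.309068% of Harbor Foods Inc.
Chain via Ashford Services GmbH → Granite Manufacturing Inc. → Vantage Partners LP (R2): 85% × 47% × 12% × 51% = 2.44494% of Harbor Foods Inc.
Aggregating (R1): 1.309068% + 2.44494% = 3.754008%.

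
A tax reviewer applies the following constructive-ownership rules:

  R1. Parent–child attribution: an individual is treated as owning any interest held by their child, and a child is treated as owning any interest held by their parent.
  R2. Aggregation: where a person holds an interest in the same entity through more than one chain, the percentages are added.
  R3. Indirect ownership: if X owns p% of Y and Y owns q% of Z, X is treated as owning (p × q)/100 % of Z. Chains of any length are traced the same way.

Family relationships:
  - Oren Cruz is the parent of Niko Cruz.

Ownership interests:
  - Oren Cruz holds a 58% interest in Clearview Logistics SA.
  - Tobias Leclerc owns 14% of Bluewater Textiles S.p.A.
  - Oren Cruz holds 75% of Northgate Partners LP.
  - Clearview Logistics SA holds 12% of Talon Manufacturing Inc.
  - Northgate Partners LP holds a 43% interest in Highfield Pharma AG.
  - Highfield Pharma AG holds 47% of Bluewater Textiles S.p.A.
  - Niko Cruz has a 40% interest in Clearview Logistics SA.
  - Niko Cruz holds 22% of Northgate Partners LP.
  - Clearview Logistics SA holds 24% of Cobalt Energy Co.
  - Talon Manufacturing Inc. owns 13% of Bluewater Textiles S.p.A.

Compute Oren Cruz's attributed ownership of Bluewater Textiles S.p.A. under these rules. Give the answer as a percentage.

By parent–child attribution (R1), Oren Cruz is treated as also owning Niko Cruz's interest in Northgate Partners LP, giving 75% + 22% = 97%.
By parent–child attribution (R1), Oren Cruz is treated as also owning Niko Cruz's interest in Clearview Logistics SA, giving 58% + 40% = 98%.
Chain via Northgate Partners LP → Highfield Pharma AG (R3): 97% × 43% × 47% = 19.6037% of Bluewater Textiles S.p.A.
Chain via Clearview Logistics SA → Talon Manufacturing Inc. (R3): 98% × 12% × 13% = 1.5288% of Bluewater Textiles S.p.A.
Aggregating (R2): 19.6037% + 1.5288% = 21.1325%.

21.1325%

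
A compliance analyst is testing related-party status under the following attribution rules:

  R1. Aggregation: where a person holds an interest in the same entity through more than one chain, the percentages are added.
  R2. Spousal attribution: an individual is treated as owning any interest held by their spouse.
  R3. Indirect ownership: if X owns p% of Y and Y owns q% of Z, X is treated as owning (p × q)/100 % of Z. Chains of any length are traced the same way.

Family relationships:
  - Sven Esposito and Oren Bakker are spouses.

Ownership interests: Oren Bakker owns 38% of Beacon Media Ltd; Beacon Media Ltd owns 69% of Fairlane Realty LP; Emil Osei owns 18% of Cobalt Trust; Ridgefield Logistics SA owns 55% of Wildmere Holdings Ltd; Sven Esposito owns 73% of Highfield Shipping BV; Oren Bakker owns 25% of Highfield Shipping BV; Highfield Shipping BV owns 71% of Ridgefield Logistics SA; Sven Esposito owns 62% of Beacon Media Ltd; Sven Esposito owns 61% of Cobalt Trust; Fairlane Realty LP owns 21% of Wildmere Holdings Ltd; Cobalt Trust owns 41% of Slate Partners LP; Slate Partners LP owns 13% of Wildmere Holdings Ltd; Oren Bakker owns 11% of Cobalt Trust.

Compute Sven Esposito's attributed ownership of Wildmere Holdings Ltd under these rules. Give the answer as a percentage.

56.5966%

By spousal attribution (R2), Sven Esposito is treated as also owning Oren Bakker's interest in Beacon Media Ltd, giving 62% + 38% = 100%.
By spousal attribution (R2), Sven Esposito is treated as also owning Oren Bakker's interest in Cobalt Trust, giving 61% + 11% = 72%.
By spousal attribution (R2), Sven Esposito is treated as also owning Oren Bakker's interest in Highfield Shipping BV, giving 73% + 25% = 98%.
Chain via Beacon Media Ltd → Fairlane Realty LP (R3): 100% × 69% × 21% = 14.49% of Wildmere Holdings Ltd.
Chain via Cobalt Trust → Slate Partners LP (R3): 72% × 41% × 13% = 3.8376% of Wildmere Holdings Ltd.
Chain via Highfield Shipping BV → Ridgefield Logistics SA (R3): 98% × 71% × 55% = 38.269% of Wildmere Holdings Ltd.
Aggregating (R1): 14.49% + 3.8376% + 38.269% = 56.5966%.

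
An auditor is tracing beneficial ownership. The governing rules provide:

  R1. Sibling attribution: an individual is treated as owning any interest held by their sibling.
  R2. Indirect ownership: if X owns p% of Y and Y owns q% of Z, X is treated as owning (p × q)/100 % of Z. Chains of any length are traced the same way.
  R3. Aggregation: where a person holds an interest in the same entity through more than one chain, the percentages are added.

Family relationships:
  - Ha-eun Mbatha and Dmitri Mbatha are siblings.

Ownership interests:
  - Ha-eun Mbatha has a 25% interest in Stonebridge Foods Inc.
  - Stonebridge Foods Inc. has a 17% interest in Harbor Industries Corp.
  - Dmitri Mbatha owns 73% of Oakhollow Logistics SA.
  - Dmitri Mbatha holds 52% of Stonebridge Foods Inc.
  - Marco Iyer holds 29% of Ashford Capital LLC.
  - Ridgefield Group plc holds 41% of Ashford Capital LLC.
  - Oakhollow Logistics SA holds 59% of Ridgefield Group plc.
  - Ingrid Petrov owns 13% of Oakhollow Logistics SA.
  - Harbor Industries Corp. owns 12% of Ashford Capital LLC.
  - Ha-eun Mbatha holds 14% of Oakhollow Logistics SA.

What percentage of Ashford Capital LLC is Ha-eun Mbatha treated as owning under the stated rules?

22.6161%

By sibling attribution (R1), Ha-eun Mbatha is treated as also owning Dmitri Mbatha's interest in Oakhollow Logistics SA, giving 14% + 73% = 87%.
By sibling attribution (R1), Ha-eun Mbatha is treated as also owning Dmitri Mbatha's interest in Stonebridge Foods Inc, giving 25% + 52% = 77%.
Chain via Oakhollow Logistics SA → Ridgefield Group plc (R2): 87% × 59% × 41% = 21.0453% of Ashford Capital LLC.
Chain via Stonebridge Foods Inc. → Harbor Industries Corp. (R2): 77% × 17% × 12% = 1.5708% of Ashford Capital LLC.
Aggregating (R3): 21.0453% + 1.5708% = 22.6161%.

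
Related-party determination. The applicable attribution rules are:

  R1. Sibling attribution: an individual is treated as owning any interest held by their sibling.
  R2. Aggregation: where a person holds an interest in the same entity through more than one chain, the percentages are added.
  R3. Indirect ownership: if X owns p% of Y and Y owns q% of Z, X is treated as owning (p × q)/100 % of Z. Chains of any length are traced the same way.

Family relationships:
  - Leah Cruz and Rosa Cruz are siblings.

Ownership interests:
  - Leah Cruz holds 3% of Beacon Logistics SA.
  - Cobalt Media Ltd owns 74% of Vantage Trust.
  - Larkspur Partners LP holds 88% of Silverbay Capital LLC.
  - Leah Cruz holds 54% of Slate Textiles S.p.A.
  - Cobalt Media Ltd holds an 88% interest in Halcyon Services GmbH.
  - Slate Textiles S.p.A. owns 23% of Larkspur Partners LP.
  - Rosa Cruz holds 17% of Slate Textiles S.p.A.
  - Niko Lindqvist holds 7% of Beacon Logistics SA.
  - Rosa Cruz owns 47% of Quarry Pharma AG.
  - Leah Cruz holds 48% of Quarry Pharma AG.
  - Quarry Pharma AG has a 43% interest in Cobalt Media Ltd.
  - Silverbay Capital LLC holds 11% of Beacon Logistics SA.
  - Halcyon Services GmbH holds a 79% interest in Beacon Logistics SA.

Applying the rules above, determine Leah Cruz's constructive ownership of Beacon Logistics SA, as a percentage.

By sibling attribution (R1), Leah Cruz is treated as also owning Rosa Cruz's interest in Quarry Pharma AG, giving 48% + 47% = 95%.
By sibling attribution (R1), Leah Cruz is treated as also owning Rosa Cruz's interest in Slate Textiles S.p.A, giving 54% + 17% = 71%.
Chain via Quarry Pharma AG → Cobalt Media Ltd → Halcyon Services GmbH (R3): 95% × 43% × 88% × 79% = 28.39892% of Beacon Logistics SA.
Chain via Slate Textiles S.p.A. → Larkspur Partners LP → Silverbay Capital LLC (R3): 71% × 23% × 88% × 11% = 1.580744% of Beacon Logistics SA.
Direct interest in Beacon Logistics SA: 3%.
Aggregating (R2): 28.39892% + 1.580744% + 3% = 32.979664%.

32.979664%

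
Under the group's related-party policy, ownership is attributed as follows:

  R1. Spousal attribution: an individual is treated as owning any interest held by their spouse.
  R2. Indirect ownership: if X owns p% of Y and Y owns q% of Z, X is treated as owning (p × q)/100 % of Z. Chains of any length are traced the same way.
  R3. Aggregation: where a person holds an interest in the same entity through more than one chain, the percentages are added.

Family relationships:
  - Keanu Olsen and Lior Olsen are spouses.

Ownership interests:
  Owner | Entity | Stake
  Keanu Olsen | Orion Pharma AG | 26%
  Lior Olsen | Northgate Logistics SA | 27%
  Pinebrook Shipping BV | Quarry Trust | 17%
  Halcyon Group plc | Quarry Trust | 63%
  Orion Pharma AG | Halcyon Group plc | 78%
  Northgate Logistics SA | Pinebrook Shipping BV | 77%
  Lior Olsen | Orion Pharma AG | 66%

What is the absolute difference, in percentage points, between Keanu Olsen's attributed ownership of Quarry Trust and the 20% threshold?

By spousal attribution (R1), Keanu Olsen is treated as also owning Lior Olsen's interest in Orion Pharma AG, giving 26% + 66% = 92%.
By spousal attribution (R1), Keanu Olsen is treated as owning Lior Olsen's 27% interest in Northgate Logistics SA.
Chain via Orion Pharma AG → Halcyon Group plc (R2): 92% × 78% × 63% = 45.2088% of Quarry Trust.
Chain via Northgate Logistics SA → Pinebrook Shipping BV (R2): 27% × 77% × 17% = 3.5343% of Quarry Trust.
Aggregating (R3): 45.2088% + 3.5343% = 48.7431%.
48.7431% exceeds the 20% threshold by 28.7431 percentage points.

28.7431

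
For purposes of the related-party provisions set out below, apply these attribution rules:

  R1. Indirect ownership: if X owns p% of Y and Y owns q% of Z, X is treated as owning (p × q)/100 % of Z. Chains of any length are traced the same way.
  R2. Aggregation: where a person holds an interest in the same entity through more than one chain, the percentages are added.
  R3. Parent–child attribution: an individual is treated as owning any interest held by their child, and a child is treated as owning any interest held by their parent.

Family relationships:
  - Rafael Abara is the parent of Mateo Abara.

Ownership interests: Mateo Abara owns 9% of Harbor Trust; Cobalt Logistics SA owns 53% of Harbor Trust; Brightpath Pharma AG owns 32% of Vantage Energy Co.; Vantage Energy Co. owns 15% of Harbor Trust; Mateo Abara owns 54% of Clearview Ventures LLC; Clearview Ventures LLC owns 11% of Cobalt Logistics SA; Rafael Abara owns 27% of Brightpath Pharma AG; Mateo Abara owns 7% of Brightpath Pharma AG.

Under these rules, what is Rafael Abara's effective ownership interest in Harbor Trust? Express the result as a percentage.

By parent–child attribution (R3), Rafael Abara is treated as also owning Mateo Abara's interest in Brightpath Pharma AG, giving 27% + 7% = 34%.
By parent–child attribution (R3), Rafael Abara is treated as owning Mateo Abara's 54% interest in Clearview Ventures LLC.
By parent–child attribution (R3), Rafael Abara is treated as owning Mateo Abara's 9% interest in Harbor Trust.
Chain via Brightpath Pharma AG → Vantage Energy Co. (R1): 34% × 32% × 15% = 1.632% of Harbor Trust.
Chain via Clearview Ventures LLC → Cobalt Logistics SA (R1): 54% × 11% × 53% = 3.1482% of Harbor Trust.
Direct interest in Harbor Trust: 9%.
Aggregating (R2): 1.632% + 3.1482% + 9% = 13.7802%.

13.7802%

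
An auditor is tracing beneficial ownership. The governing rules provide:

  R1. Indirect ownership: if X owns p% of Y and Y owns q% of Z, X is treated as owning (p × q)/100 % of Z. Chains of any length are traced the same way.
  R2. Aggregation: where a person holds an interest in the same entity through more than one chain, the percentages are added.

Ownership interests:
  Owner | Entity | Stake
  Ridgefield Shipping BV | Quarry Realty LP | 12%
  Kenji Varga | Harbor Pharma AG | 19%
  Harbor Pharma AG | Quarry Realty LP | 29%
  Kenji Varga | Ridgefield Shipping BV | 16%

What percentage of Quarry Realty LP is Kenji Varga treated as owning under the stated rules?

7.43%

Chain via Ridgefield Shipping BV (R1): 16% × 12% = 1.92% of Quarry Realty LP.
Chain via Harbor Pharma AG (R1): 19% × 29% = 5.51% of Quarry Realty LP.
Aggregating (R2): 1.92% + 5.51% = 7.43%.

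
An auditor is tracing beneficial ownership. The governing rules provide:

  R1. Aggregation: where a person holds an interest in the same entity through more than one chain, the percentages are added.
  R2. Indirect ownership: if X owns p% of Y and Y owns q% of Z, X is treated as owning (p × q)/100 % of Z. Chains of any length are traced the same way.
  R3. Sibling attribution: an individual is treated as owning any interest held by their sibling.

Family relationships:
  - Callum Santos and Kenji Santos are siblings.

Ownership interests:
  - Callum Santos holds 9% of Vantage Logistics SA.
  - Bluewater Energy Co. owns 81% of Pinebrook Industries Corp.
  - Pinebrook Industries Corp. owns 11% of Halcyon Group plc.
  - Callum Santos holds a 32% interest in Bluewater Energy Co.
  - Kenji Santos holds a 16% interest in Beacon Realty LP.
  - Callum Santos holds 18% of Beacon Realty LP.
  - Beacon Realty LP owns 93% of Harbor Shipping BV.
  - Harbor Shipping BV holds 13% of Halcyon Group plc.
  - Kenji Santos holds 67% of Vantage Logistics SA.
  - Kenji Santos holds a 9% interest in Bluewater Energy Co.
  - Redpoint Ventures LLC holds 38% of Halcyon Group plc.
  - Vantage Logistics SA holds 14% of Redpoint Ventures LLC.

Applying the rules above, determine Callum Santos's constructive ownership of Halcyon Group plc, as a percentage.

11.8069%

By sibling attribution (R3), Callum Santos is treated as also owning Kenji Santos's interest in Beacon Realty LP, giving 18% + 16% = 34%.
By sibling attribution (R3), Callum Santos is treated as also owning Kenji Santos's interest in Bluewater Energy Co, giving 32% + 9% = 41%.
By sibling attribution (R3), Callum Santos is treated as also owning Kenji Santos's interest in Vantage Logistics SA, giving 9% + 67% = 76%.
Chain via Beacon Realty LP → Harbor Shipping BV (R2): 34% × 93% × 13% = 4.1106% of Halcyon Group plc.
Chain via Bluewater Energy Co. → Pinebrook Industries Corp. (R2): 41% × 81% × 11% = 3.6531% of Halcyon Group plc.
Chain via Vantage Logistics SA → Redpoint Ventures LLC (R2): 76% × 14% × 38% = 4.0432% of Halcyon Group plc.
Aggregating (R1): 4.1106% + 3.6531% + 4.0432% = 11.8069%.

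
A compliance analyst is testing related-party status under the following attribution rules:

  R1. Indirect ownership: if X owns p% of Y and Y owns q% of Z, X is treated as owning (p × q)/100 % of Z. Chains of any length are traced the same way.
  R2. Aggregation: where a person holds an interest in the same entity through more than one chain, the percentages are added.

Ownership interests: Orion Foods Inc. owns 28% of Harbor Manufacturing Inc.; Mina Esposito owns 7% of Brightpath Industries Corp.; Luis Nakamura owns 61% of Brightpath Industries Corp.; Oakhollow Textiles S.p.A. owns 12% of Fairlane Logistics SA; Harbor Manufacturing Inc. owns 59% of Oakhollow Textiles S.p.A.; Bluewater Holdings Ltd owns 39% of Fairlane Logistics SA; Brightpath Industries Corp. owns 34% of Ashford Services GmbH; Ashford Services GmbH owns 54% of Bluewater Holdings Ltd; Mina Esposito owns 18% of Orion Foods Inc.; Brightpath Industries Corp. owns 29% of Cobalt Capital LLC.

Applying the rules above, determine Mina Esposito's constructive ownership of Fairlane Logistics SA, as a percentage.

Chain via Brightpath Industries Corp. → Ashford Services GmbH → Bluewater Holdings Ltd (R1): 7% × 34% × 54% × 39% = 0.501228% of Fairlane Logistics SA.
Chain via Orion Foods Inc. → Harbor Manufacturing Inc. → Oakhollow Textiles S.p.A. (R1): 18% × 28% × 59% × 12% = 0.356832% of Fairlane Logistics SA.
Aggregating (R2): 0.501228% + 0.356832% = 0.85806%.

0.85806%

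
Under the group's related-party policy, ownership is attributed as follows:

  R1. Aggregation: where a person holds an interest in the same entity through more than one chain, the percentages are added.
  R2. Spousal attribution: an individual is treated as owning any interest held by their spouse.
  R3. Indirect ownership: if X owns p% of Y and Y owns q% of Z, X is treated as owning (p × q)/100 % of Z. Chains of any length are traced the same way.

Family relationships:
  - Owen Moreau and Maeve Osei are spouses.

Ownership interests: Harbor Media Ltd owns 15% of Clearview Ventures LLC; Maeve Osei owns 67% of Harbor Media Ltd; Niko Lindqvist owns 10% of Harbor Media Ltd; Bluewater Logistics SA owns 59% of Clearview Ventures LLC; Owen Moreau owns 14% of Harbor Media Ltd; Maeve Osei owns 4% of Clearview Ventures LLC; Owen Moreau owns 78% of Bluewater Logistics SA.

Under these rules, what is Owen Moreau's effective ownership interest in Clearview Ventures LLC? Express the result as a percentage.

By spousal attribution (R2), Owen Moreau is treated as also owning Maeve Osei's interest in Harbor Media Ltd, giving 14% + 67% = 81%.
By spousal attribution (R2), Owen Moreau is treated as owning Maeve Osei's 4% interest in Clearview Ventures LLC.
Chain via Harbor Media Ltd (R3): 81% × 15% = 12.15% of Clearview Ventures LLC.
Chain via Bluewater Logistics SA (R3): 78% × 59% = 46.02% of Clearview Ventures LLC.
Direct interest in Clearview Ventures LLC: 4%.
Aggregating (R1): 12.15% + 46.02% + 4% = 62.17%.

62.17%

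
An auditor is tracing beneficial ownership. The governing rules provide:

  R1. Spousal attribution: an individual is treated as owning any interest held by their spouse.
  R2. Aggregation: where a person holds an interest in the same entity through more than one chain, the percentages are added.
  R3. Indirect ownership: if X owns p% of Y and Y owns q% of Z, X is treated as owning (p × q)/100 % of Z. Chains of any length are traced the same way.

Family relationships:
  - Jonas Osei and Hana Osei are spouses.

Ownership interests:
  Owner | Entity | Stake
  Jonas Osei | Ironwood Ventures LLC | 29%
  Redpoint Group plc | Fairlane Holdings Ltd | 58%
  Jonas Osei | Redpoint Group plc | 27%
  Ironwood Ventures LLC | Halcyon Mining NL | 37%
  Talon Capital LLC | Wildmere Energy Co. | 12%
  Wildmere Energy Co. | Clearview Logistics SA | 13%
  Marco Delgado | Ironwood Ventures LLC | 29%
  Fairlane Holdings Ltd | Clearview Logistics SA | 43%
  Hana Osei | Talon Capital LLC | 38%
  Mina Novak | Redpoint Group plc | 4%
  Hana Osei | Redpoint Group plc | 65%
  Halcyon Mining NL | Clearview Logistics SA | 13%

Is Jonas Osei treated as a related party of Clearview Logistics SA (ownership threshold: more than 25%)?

No

By spousal attribution (R1), Jonas Osei is treated as also owning Hana Osei's interest in Redpoint Group plc, giving 27% + 65% = 92%.
By spousal attribution (R1), Jonas Osei is treated as owning Hana Osei's 38% interest in Talon Capital LLC.
Chain via Redpoint Group plc → Fairlane Holdings Ltd (R3): 92% × 58% × 43% = 22.9448% of Clearview Logistics SA.
Chain via Ironwood Ventures LLC → Halcyon Mining NL (R3): 29% × 37% × 13% = 1.3949% of Clearview Logistics SA.
Chain via Talon Capital LLC → Wildmere Energy Co. (R3): 38% × 12% × 13% = 0.5928% of Clearview Logistics SA.
Aggregating (R2): 22.9448% + 1.3949% + 0.5928% = 24.9325%.
24.9325% does not exceed the 25% threshold, so Jonas is not a related party to Clearview Logistics SA.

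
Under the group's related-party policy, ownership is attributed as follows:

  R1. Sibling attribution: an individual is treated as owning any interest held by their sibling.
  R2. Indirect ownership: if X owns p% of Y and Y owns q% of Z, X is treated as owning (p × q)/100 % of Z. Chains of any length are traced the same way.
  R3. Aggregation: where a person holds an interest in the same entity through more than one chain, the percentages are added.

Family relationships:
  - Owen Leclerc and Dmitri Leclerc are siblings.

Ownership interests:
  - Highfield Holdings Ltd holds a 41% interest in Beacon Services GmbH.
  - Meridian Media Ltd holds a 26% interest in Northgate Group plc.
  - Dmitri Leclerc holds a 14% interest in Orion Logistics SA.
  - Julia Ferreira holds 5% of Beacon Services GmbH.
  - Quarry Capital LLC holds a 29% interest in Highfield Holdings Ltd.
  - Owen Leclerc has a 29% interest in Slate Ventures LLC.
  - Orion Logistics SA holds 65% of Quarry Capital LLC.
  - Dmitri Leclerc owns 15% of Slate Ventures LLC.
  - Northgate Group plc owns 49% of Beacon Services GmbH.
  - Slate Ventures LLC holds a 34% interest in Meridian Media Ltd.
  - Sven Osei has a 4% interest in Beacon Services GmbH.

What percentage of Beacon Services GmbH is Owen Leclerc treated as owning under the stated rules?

By sibling attribution (R1), Owen Leclerc is treated as also owning Dmitri Leclerc's interest in Slate Ventures LLC, giving 29% + 15% = 44%.
By sibling attribution (R1), Owen Leclerc is treated as owning Dmitri Leclerc's 14% interest in Orion Logistics SA.
Chain via Slate Ventures LLC → Meridian Media Ltd → Northgate Group plc (R2): 44% × 34% × 26% × 49% = 1.905904% of Beacon Services GmbH.
Chain via Orion Logistics SA → Quarry Capital LLC → Highfield Holdings Ltd (R2): 14% × 65% × 29% × 41% = 1.08199% of Beacon Services GmbH.
Aggregating (R3): 1.905904% + 1.08199% = 2.987894%.

2.987894%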